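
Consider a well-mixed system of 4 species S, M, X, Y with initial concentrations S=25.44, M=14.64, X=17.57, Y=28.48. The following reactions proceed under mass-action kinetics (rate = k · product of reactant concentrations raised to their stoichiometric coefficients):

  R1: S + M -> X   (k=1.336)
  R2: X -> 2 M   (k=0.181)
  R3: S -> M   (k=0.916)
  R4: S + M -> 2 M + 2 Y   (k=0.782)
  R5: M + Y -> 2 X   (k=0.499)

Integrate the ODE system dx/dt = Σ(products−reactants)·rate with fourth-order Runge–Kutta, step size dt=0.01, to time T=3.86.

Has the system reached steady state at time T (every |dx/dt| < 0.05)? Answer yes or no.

Steady state at T: no

RK4 with dt=0.01: 386 steps to T=3.86. Trajectory (selected grid times):
t=0.00: S=25.44 M=14.64 X=17.57 Y=28.48
t=0.43: S=1.56 M=1.56 X=62.27 Y=27.14
t=0.86: S=0.17 M=2.63 X=77.03 Y=18.23
t=1.29: S=0.00 M=5.49 X=91.05 Y=8.09
t=1.72: S=0.00 M=13.44 X=97.41 Y=1.21
t=2.14: S=0.00 M=26.76 X=92.53 Y=0.02
t=2.57: S=0.00 M=40.61 X=85.64 Y=0.00
t=3.00: S=0.00 M=53.43 X=79.23 Y=0.00
t=3.43: S=0.00 M=65.30 X=73.29 Y=0.00
t=3.86: S=0.00 M=76.27 X=67.81 Y=0.00
Rates at T: R1=0.0000, R2=12.2730, R3=0.0000, R4=0.0000, R5=0.0000
dx/dt at T (Σ net stoichiometry × rate): S=-0.0000, M=+24.5459, X=-12.2730, Y=-0.0000
Largest |dx/dt| is |+24.5459| (M) ≥ 0.05 → not steady.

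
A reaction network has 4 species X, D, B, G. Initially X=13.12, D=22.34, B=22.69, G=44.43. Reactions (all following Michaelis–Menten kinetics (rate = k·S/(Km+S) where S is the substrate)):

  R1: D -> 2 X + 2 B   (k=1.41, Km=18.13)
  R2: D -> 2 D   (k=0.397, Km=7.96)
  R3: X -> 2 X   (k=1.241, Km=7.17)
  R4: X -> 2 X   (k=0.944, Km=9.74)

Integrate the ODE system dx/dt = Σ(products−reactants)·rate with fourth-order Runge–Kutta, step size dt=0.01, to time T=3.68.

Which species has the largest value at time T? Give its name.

RK4 with dt=0.01: 368 steps to T=3.68. Trajectory (selected grid times):
t=0.00: X=13.12 D=22.34 B=22.69 G=44.43
t=0.41: X=14.32 D=22.14 B=23.33 G=44.43
t=0.82: X=15.53 D=21.94 B=23.96 G=44.43
t=1.23: X=16.76 D=21.75 B=24.59 G=44.43
t=1.64: X=17.99 D=21.55 B=25.22 G=44.43
t=2.04: X=19.21 D=21.36 B=25.83 G=44.43
t=2.45: X=20.47 D=21.17 B=26.46 G=44.43
t=2.86: X=21.73 D=20.98 B=27.08 G=44.43
t=3.27: X=23.01 D=20.78 B=27.70 G=44.43
t=3.68: X=24.29 D=20.59 B=28.31 G=44.43
At T=3.68: X=24.29 D=20.59 B=28.31 G=44.43; the largest is G.

Dominant species at T: G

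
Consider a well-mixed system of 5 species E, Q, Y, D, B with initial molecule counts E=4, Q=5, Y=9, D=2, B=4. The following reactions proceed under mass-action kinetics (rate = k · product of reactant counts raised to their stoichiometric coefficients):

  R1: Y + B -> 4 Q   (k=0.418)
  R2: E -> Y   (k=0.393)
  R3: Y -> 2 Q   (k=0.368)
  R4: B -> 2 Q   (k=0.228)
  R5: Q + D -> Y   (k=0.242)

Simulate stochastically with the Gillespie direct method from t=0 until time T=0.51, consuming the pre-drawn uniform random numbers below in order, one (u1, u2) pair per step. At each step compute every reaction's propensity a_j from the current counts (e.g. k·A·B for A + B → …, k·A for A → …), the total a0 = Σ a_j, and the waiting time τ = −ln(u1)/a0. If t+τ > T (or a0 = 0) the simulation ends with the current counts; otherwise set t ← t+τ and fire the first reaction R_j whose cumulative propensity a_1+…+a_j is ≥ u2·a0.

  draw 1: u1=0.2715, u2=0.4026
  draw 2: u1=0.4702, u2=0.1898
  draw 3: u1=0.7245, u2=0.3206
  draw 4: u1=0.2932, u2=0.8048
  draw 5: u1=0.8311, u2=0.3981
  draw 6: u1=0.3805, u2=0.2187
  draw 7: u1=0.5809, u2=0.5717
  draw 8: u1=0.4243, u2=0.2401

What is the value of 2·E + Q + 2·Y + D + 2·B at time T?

Value at T = 41

Check how each reaction changes W = 2·E + Q + 2·Y + D + 2·B (weight of products minus weight of reactants):
R1: Y + B -> 4 Q: (1·4) − (2·1 + 2·1) = 4 − 4 = 0
R2: E -> Y: (2·1) − (2·1) = 2 − 2 = 0
R3: Y -> 2 Q: (1·2) − (2·1) = 2 − 2 = 0
R4: B -> 2 Q: (1·2) − (2·1) = 2 − 2 = 0
R5: Q + D -> Y: (2·1) − (1·1 + 1·1) = 2 − 2 = 0
Every reaction leaves W unchanged, so W is conserved and no simulation is needed: W(T) = W(0) = 2·4 + 5 + 2·9 + 2 + 2·4 = 41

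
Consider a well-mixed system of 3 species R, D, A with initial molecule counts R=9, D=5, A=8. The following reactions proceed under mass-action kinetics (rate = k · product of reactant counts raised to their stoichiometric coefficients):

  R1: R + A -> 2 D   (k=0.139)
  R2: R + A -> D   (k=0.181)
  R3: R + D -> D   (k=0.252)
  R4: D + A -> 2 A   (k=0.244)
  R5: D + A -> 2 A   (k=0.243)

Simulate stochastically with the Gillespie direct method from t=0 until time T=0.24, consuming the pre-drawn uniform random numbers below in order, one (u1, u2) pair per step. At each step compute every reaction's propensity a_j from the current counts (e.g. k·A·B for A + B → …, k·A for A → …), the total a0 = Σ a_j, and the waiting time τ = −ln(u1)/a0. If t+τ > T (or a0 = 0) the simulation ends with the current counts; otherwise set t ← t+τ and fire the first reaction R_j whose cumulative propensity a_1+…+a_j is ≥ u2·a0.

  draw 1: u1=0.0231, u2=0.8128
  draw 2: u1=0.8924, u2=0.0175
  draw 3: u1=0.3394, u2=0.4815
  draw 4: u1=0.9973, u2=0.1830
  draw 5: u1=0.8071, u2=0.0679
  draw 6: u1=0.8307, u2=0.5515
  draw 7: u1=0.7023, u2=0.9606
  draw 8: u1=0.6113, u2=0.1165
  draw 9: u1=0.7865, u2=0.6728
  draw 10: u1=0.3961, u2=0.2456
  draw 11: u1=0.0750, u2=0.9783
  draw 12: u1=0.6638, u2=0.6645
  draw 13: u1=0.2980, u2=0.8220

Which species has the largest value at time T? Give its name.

Dominant species at T: A

t=0.000: R=9 D=5 A=8
Draw 1: a1=10.008, a2=13.032, a3=11.340, a4=9.760, a5=9.720, a0=53.860; τ=−ln(0.0231)/53.860=0.070 → t=0.070; u2·a0=0.8128·53.860=43.777; a1+…+a3=34.380 < 43.777 ≤ a1+…+a4=44.140 → R4 fires; R=9 D=4 A=9
Draw 2: a1=11.259, a2=14.661, a3=9.072, a4=8.784, a5=8.748, a0=52.524; τ=−ln(0.8924)/52.524=0.002 → t=0.072; u2·a0=0.0175·52.524=0.919 ≤ a1=11.259 → R1 fires; R=8 D=6 A=8
Draw 3: a1=8.896, a2=11.584, a3=12.096, a4=11.712, a5=11.664, a0=55.952; τ=−ln(0.3394)/55.952=0.019 → t=0.091; u2·a0=0.4815·55.952=26.941; a1+a2=20.480 < 26.941 ≤ a1+…+a3=32.576 → R3 fires; R=7 D=6 A=8
Draw 4: a1=7.784, a2=10.136, a3=10.584, a4=11.712, a5=11.664, a0=51.880; τ=−ln(0.9973)/51.880=0.000 → t=0.091; u2·a0=0.1830·51.880=9.494; a1=7.784 < 9.494 ≤ a1+a2=17.920 → R2 fires; R=6 D=7 A=7
Draw 5: a1=5.838, a2=7.602, a3=10.584, a4=11.956, a5=11.907, a0=47.887; τ=−ln(0.8071)/47.887=0.004 → t=0.096; u2·a0=0.0679·47.887=3.252 ≤ a1=5.838 → R1 fires; R=5 D=9 A=6
Draw 6: a1=4.170, a2=5.430, a3=11.340, a4=13.176, a5=13.122, a0=47.238; τ=−ln(0.8307)/47.238=0.004 → t=0.100; u2·a0=0.5515·47.238=26.052; a1+…+a3=20.940 < 26.052 ≤ a1+…+a4=34.116 → R4 fires; R=5 D=8 A=7
Draw 7: a1=4.865, a2=6.335, a3=10.080, a4=13.664, a5=13.608, a0=48.552; τ=−ln(0.7023)/48.552=0.007 → t=0.107; u2·a0=0.9606·48.552=46.639; a1+…+a4=34.944 < 46.639 ≤ a1+…+a5=48.552 → R5 fires; R=5 D=7 A=8
Draw 8: a1=5.560, a2=7.240, a3=8.820, a4=13.664, a5=13.608, a0=48.892; τ=−ln(0.6113)/48.892=0.010 → t=0.117; u2·a0=0.1165·48.892=5.696; a1=5.560 < 5.696 ≤ a1+a2=12.800 → R2 fires; R=4 D=8 A=7
Draw 9: a1=3.892, a2=5.068, a3=8.064, a4=13.664, a5=13.608, a0=44.296; τ=−ln(0.7865)/44.296=0.005 → t=0.123; u2·a0=0.6728·44.296=29.802; a1+…+a3=17.024 < 29.802 ≤ a1+…+a4=30.688 → R4 fires; R=4 D=7 A=8
Draw 10: a1=4.448, a2=5.792, a3=7.056, a4=13.664, a5=13.608, a0=44.568; τ=−ln(0.3961)/44.568=0.021 → t=0.143; u2·a0=0.2456·44.568=10.946; a1+a2=10.240 < 10.946 ≤ a1+…+a3=17.296 → R3 fires; R=3 D=7 A=8
Draw 11: a1=3.336, a2=4.344, a3=5.292, a4=13.664, a5=13.608, a0=40.244; τ=−ln(0.0750)/40.244=0.064 → t=0.208; u2·a0=0.9783·40.244=39.371; a1+…+a4=26.636 < 39.371 ≤ a1+…+a5=40.244 → R5 fires; R=3 D=6 A=9
Draw 12: a1=3.753, a2=4.887, a3=4.536, a4=13.176, a5=13.122, a0=39.474; τ=−ln(0.6638)/39.474=0.010 → t=0.218; u2·a0=0.6645·39.474=26.230; a1+…+a3=13.176 < 26.230 ≤ a1+…+a4=26.352 → R4 fires; R=3 D=5 A=10
Draw 13: a1=4.170, a2=5.430, a3=3.780, a4=12.200, a5=12.150, a0=37.730; τ=−ln(0.2980)/37.730=0.032 → t=0.250 > T=0.24: stop.
At T=0.24: R=3 D=5 A=10; the largest is A.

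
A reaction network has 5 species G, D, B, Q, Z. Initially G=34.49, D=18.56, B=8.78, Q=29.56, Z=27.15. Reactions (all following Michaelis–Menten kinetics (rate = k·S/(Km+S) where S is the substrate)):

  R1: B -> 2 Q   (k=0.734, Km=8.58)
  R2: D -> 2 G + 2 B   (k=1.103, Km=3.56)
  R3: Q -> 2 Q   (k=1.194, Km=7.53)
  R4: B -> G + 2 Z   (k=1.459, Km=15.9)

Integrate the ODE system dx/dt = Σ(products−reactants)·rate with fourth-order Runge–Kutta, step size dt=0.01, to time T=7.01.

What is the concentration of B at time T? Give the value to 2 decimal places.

B at T = 14.06

RK4 with dt=0.01: 701 steps to T=7.01. Trajectory (selected grid times):
t=0.00: G=34.49 D=18.56 B=8.78 Q=29.56 Z=27.15
t=0.78: G=36.34 D=17.84 B=9.51 Q=30.90 Z=27.98
t=1.56: G=38.21 D=17.13 B=10.20 Q=32.26 Z=28.85
t=2.34: G=40.08 D=16.42 B=10.85 Q=33.65 Z=29.76
t=3.12: G=41.96 D=15.71 B=11.46 Q=35.06 Z=30.70
t=3.89: G=43.82 D=15.02 B=12.04 Q=36.47 Z=31.65
t=4.67: G=45.70 D=14.33 B=12.59 Q=37.92 Z=32.65
t=5.45: G=47.58 D=13.64 B=13.11 Q=39.39 Z=33.66
t=6.23: G=49.46 D=12.97 B=13.60 Q=40.87 Z=34.70
t=7.01: G=51.33 D=12.29 B=14.06 Q=42.37 Z=35.76
Read off B at T=7.01: 14.06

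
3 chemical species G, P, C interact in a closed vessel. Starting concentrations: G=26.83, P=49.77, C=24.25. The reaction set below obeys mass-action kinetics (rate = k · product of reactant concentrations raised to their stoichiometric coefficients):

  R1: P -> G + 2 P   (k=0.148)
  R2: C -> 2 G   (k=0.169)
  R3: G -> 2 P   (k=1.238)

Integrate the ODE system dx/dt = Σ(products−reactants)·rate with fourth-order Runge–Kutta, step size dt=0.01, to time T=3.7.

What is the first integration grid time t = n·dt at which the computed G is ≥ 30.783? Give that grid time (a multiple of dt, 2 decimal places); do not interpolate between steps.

RK4 with dt=0.01: 370 steps to T=3.7. Trajectory (selected grid times):
t=0.00: G=26.83 P=49.77 C=24.25
t=0.41: G=21.80 P=78.01 C=22.63
t=0.82: G=19.89 P=104.51 C=21.11
t=1.23: G=19.85 P=131.71 C=19.70
t=1.64: G=21.03 P=161.25 C=18.38
t=2.06: G=23.15 P=195.20 C=17.12
t=2.47: G=25.97 P=233.05 C=15.97
t=2.88: G=29.50 P=276.57 C=14.90
t=3.01: G=30.76 P=291.74 C=14.58
t=3.02: G=30.86 P=292.93 C=14.56
t=3.29: G=33.74 P=326.88 C=13.91
t=3.70: G=38.79 P=385.19 C=12.98
G(3.01)=30.761 < 30.783 but G(3.02)=30.862 ≥ 30.783, so the first grid time is t=3.02.

Threshold first reached at t = 3.02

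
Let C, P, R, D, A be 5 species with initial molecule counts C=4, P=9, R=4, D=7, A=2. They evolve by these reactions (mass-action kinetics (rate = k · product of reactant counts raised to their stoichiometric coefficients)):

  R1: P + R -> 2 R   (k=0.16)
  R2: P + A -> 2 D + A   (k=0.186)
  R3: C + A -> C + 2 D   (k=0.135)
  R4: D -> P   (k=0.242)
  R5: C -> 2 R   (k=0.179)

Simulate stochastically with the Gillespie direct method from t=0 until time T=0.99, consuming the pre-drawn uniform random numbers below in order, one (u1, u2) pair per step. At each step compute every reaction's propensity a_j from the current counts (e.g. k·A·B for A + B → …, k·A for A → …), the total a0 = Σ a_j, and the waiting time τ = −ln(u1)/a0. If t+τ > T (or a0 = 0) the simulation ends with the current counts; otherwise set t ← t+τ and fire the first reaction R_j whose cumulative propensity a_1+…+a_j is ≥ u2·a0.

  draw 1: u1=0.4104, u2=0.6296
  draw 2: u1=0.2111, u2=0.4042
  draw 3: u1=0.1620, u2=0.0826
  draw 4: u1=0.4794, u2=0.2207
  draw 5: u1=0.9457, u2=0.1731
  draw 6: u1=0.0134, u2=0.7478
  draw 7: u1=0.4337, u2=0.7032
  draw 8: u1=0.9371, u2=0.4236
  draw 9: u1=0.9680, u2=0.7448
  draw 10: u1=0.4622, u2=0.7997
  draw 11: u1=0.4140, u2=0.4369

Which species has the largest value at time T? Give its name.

Dominant species at T: R

t=0.000: C=4 P=9 R=4 D=7 A=2
Draw 1: a1=5.760, a2=3.348, a3=1.080, a4=1.694, a5=0.716, a0=12.598; τ=−ln(0.4104)/12.598=0.071 → t=0.071; u2·a0=0.6296·12.598=7.932; a1=5.760 < 7.932 ≤ a1+a2=9.108 → R2 fires; C=4 P=8 R=4 D=9 A=2
Draw 2: a1=5.120, a2=2.976, a3=1.080, a4=2.178, a5=0.716, a0=12.070; τ=−ln(0.2111)/12.070=0.129 → t=0.200; u2·a0=0.4042·12.070=4.879 ≤ a1=5.120 → R1 fires; C=4 P=7 R=5 D=9 A=2
Draw 3: a1=5.600, a2=2.604, a3=1.080, a4=2.178, a5=0.716, a0=12.178; τ=−ln(0.1620)/12.178=0.149 → t=0.349; u2·a0=0.0826·12.178=1.006 ≤ a1=5.600 → R1 fires; C=4 P=6 R=6 D=9 A=2
Draw 4: a1=5.760, a2=2.232, a3=1.080, a4=2.178, a5=0.716, a0=11.966; τ=−ln(0.4794)/11.966=0.061 → t=0.410; u2·a0=0.2207·11.966=2.641 ≤ a1=5.760 → R1 fires; C=4 P=5 R=7 D=9 A=2
Draw 5: a1=5.600, a2=1.860, a3=1.080, a4=2.178, a5=0.716, a0=11.434; τ=−ln(0.9457)/11.434=0.005 → t=0.415; u2·a0=0.1731·11.434=1.979 ≤ a1=5.600 → R1 fires; C=4 P=4 R=8 D=9 A=2
Draw 6: a1=5.120, a2=1.488, a3=1.080, a4=2.178, a5=0.716, a0=10.582; τ=−ln(0.0134)/10.582=0.408 → t=0.823; u2·a0=0.7478·10.582=7.913; a1+…+a3=7.688 < 7.913 ≤ a1+…+a4=9.866 → R4 fires; C=4 P=5 R=8 D=8 A=2
Draw 7: a1=6.400, a2=1.860, a3=1.080, a4=1.936, a5=0.716, a0=11.992; τ=−ln(0.4337)/11.992=0.070 → t=0.893; u2·a0=0.7032·11.992=8.433; a1+a2=8.260 < 8.433 ≤ a1+…+a3=9.340 → R3 fires; C=4 P=5 R=8 D=10 A=1
Draw 8: a1=6.400, a2=0.930, a3=0.540, a4=2.420, a5=0.716, a0=11.006; τ=−ln(0.9371)/11.006=0.006 → t=0.898; u2·a0=0.4236·11.006=4.662 ≤ a1=6.400 → R1 fires; C=4 P=4 R=9 D=10 A=1
Draw 9: a1=5.760, a2=0.744, a3=0.540, a4=2.420, a5=0.716, a0=10.180; τ=−ln(0.9680)/10.180=0.003 → t=0.902; u2·a0=0.7448·10.180=7.582; a1+…+a3=7.044 < 7.582 ≤ a1+…+a4=9.464 → R4 fires; C=4 P=5 R=9 D=9 A=1
Draw 10: a1=7.200, a2=0.930, a3=0.540, a4=2.178, a5=0.716, a0=11.564; τ=−ln(0.4622)/11.564=0.067 → t=0.968; u2·a0=0.7997·11.564=9.248; a1+…+a3=8.670 < 9.248 ≤ a1+…+a4=10.848 → R4 fires; C=4 P=6 R=9 D=8 A=1
Draw 11: a1=8.640, a2=1.116, a3=0.540, a4=1.936, a5=0.716, a0=12.948; τ=−ln(0.4140)/12.948=0.068 → t=1.036 > T=0.99: stop.
At T=0.99: C=4 P=6 R=9 D=8 A=1; the largest is R.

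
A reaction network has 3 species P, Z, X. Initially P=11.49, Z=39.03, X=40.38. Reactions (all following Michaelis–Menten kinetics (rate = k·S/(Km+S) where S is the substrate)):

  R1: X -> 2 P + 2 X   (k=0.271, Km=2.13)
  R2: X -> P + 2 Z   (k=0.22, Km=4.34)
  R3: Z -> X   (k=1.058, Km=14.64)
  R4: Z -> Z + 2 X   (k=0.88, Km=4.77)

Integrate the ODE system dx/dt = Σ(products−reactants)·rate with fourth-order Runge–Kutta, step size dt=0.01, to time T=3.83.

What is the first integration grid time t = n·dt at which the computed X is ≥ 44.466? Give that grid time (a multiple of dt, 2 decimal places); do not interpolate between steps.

Threshold first reached at t = 1.71

RK4 with dt=0.01: 383 steps to T=3.83. Trajectory (selected grid times):
t=0.00: P=11.49 Z=39.03 X=40.38
t=0.43: P=11.80 Z=38.87 X=41.41
t=0.85: P=12.10 Z=38.72 X=42.42
t=1.28: P=12.41 Z=38.56 X=43.44
t=1.70: P=12.71 Z=38.40 X=44.45
t=1.71: P=12.71 Z=38.40 X=44.47
t=2.13: P=13.02 Z=38.25 X=45.48
t=2.55: P=13.32 Z=38.09 X=46.48
t=2.98: P=13.63 Z=37.94 X=47.50
t=3.40: P=13.93 Z=37.79 X=48.51
t=3.83: P=14.24 Z=37.63 X=49.53
X(1.70)=44.448 < 44.466 but X(1.71)=44.472 ≥ 44.466, so the first grid time is t=1.71.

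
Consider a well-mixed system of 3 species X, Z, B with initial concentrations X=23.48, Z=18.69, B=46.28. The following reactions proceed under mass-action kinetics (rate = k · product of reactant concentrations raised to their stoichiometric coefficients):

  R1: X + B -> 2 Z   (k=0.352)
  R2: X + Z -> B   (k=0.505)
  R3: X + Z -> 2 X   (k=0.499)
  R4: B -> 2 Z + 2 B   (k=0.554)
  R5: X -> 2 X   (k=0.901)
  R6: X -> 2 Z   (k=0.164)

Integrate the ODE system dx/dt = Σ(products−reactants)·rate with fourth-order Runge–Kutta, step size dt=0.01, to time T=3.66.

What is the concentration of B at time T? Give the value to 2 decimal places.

B at T = 327.27

RK4 with dt=0.01: 366 steps to T=3.66. Trajectory (selected grid times):
t=0.00: X=23.48 Z=18.69 B=46.28
t=0.41: X=0.03 Z=47.86 B=54.06
t=0.81: X=0.00 Z=74.67 B=67.48
t=1.22: X=0.00 Z=109.09 B=84.69
t=1.63: X=0.00 Z=152.29 B=106.29
t=2.03: X=0.00 Z=205.02 B=132.66
t=2.44: X=0.00 Z=272.68 B=166.49
t=2.85: X=0.00 Z=357.59 B=208.94
t=3.25: X=0.00 Z=461.25 B=260.77
t=3.66: X=0.00 Z=594.25 B=327.27
Read off B at T=3.66: 327.27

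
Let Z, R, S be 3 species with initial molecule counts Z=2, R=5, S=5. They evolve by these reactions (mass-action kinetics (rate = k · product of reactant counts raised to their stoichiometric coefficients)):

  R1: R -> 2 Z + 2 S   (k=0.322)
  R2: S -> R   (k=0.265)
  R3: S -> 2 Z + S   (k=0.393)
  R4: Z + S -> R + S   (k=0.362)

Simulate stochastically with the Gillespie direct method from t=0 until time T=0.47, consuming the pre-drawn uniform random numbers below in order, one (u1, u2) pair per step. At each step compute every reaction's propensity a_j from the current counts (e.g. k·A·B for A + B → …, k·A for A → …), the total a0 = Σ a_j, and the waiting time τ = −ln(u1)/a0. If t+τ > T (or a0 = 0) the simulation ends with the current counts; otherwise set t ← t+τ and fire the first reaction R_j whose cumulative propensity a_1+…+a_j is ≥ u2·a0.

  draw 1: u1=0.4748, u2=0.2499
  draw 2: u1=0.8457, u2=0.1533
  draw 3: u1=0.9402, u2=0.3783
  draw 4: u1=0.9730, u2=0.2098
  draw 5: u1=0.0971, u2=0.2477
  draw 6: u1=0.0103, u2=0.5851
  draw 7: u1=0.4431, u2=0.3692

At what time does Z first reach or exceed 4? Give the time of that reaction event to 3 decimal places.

Threshold first reached at t = 0.110

t=0.000: Z=2 R=5 S=5
Draw 1: a1=1.610, a2=1.325, a3=1.965, a4=3.620, a0=8.520; τ=−ln(0.4748)/8.520=0.087 → t=0.087; u2·a0=0.2499·8.520=2.129; a1=1.610 < 2.129 ≤ a1+a2=2.935 → R2 fires; Z=2 R=6 S=4
Draw 2: a1=1.932, a2=1.060, a3=1.572, a4=2.896, a0=7.460; τ=−ln(0.8457)/7.460=0.022 → t=0.110; u2·a0=0.1533·7.460=1.144 ≤ a1=1.932 → R1 fires; Z=4 R=5 S=6
Draw 3: a1=1.610, a2=1.590, a3=2.358, a4=8.688, a0=14.246; τ=−ln(0.9402)/14.246=0.004 → t=0.114; u2·a0=0.3783·14.246=5.389; a1+a2=3.200 < 5.389 ≤ a1+…+a3=5.558 → R3 fires; Z=6 R=5 S=6
Draw 4: a1=1.610, a2=1.590, a3=2.358, a4=13.032, a0=18.590; τ=−ln(0.9730)/18.590=0.001 → t=0.116; u2·a0=0.2098·18.590=3.900; a1+a2=3.200 < 3.900 ≤ a1+…+a3=5.558 → R3 fires; Z=8 R=5 S=6
Draw 5: a1=1.610, a2=1.590, a3=2.358, a4=17.376, a0=22.934; τ=−ln(0.0971)/22.934=0.102 → t=0.217; u2·a0=0.2477·22.934=5.681; a1+…+a3=5.558 < 5.681 ≤ a1+…+a4=22.934 → R4 fires; Z=7 R=6 S=6
Draw 6: a1=1.932, a2=1.590, a3=2.358, a4=15.204, a0=21.084; τ=−ln(0.0103)/21.084=0.217 → t=0.434; u2·a0=0.5851·21.084=12.336; a1+…+a3=5.880 < 12.336 ≤ a1+…+a4=21.084 → R4 fires; Z=6 R=7 S=6
Draw 7: a1=2.254, a2=1.590, a3=2.358, a4=13.032, a0=19.234; τ=−ln(0.4431)/19.234=0.042 → t=0.477 > T=0.47: stop.
Z first becomes ≥ 4 when it reaches 4 at the event at t=0.110.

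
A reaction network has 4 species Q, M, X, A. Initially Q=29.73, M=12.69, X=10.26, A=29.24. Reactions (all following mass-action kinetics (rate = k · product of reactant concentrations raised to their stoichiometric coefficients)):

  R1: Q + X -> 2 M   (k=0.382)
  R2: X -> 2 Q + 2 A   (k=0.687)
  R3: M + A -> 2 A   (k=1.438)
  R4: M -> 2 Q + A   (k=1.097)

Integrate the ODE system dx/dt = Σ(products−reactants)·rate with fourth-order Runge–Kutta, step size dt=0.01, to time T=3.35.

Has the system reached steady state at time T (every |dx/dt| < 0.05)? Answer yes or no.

RK4 with dt=0.01: 335 steps to T=3.35. Trajectory (selected grid times):
t=0.00: Q=29.73 M=12.69 X=10.26 A=29.24
t=0.37: Q=22.73 M=0.05 X=0.25 A=61.89
t=0.74: Q=22.56 M=0.00 X=0.01 A=62.43
t=1.12: Q=22.55 M=0.00 X=0.00 A=62.45
t=1.49: Q=22.55 M=0.00 X=0.00 A=62.45
t=1.86: Q=22.55 M=0.00 X=0.00 A=62.45
t=2.23: Q=22.55 M=0.00 X=0.00 A=62.45
t=2.61: Q=22.55 M=0.00 X=0.00 A=62.45
t=2.98: Q=22.55 M=0.00 X=0.00 A=62.45
t=3.35: Q=22.55 M=0.00 X=0.00 A=62.45
Rates at T: R1=0.0000, R2=0.0000, R3=0.0000, R4=0.0000
dx/dt at T (Σ net stoichiometry × rate): Q=-0.0000, M=-0.0000, X=-0.0000, A=+0.0000
Largest |dx/dt| is |+0.0000| (A) < 0.05 → steady.

Steady state at T: yes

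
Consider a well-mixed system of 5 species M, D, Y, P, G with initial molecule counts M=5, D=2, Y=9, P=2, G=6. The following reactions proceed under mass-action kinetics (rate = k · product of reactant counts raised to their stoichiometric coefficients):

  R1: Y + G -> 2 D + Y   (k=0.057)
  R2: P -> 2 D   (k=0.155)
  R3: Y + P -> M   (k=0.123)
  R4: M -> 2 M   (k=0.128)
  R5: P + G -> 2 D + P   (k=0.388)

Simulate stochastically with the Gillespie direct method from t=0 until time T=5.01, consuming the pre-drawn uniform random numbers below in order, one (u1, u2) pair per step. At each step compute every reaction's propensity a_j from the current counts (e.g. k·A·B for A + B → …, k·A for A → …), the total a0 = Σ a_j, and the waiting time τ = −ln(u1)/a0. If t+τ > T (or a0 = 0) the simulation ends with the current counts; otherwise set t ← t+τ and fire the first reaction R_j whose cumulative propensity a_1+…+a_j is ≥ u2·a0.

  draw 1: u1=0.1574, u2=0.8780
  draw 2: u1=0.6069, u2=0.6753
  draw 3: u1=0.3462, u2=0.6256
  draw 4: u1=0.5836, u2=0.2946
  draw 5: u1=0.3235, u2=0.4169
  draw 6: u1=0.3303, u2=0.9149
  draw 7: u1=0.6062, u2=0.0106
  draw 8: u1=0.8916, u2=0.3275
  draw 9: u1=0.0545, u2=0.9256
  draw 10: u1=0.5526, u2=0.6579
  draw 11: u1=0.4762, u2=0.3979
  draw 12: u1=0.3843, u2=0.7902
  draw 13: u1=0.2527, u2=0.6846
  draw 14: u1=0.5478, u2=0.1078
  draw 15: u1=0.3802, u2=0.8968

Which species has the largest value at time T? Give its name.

Dominant species at T: M

t=0.000: M=5 D=2 Y=9 P=2 G=6
Draw 1: a1=3.078, a2=0.310, a3=2.214, a4=0.640, a5=4.656, a0=10.898; τ=−ln(0.1574)/10.898=0.170 → t=0.170; u2·a0=0.8780·10.898=9.568; a1+…+a4=6.242 < 9.568 ≤ a1+…+a5=10.898 → R5 fires; M=5 D=4 Y=9 P=2 G=5
Draw 2: a1=2.565, a2=0.310, a3=2.214, a4=0.640, a5=3.880, a0=9.609; τ=−ln(0.6069)/9.609=0.052 → t=0.222; u2·a0=0.6753·9.609=6.489; a1+…+a4=5.729 < 6.489 ≤ a1+…+a5=9.609 → R5 fires; M=5 D=6 Y=9 P=2 G=4
Draw 3: a1=2.052, a2=0.310, a3=2.214, a4=0.640, a5=3.104, a0=8.320; τ=−ln(0.3462)/8.320=0.127 → t=0.349; u2·a0=0.6256·8.320=5.205; a1+…+a3=4.576 < 5.205 ≤ a1+…+a4=5.216 → R4 fires; M=6 D=6 Y=9 P=2 G=4
Draw 4: a1=2.052, a2=0.310, a3=2.214, a4=0.768, a5=3.104, a0=8.448; τ=−ln(0.5836)/8.448=0.064 → t=0.413; u2·a0=0.2946·8.448=2.489; a1+a2=2.362 < 2.489 ≤ a1+…+a3=4.576 → R3 fires; M=7 D=6 Y=8 P=1 G=4
Draw 5: a1=1.824, a2=0.155, a3=0.984, a4=0.896, a5=1.552, a0=5.411; τ=−ln(0.3235)/5.411=0.209 → t=0.621; u2·a0=0.4169·5.411=2.256; a1+a2=1.979 < 2.256 ≤ a1+…+a3=2.963 → R3 fires; M=8 D=6 Y=7 P=0 G=4
Draw 6: a1=1.596, a2=0.000, a3=0.000, a4=1.024, a5=0.000, a0=2.620; τ=−ln(0.3303)/2.620=0.423 → t=1.044; u2·a0=0.9149·2.620=2.397; a1+…+a3=1.596 < 2.397 ≤ a1+…+a4=2.620 → R4 fires; M=9 D=6 Y=7 P=0 G=4
Draw 7: a1=1.596, a2=0.000, a3=0.000, a4=1.152, a5=0.000, a0=2.748; τ=−ln(0.6062)/2.748=0.182 → t=1.226; u2·a0=0.0106·2.748=0.029 ≤ a1=1.596 → R1 fires; M=9 D=8 Y=7 P=0 G=3
Draw 8: a1=1.197, a2=0.000, a3=0.000, a4=1.152, a5=0.000, a0=2.349; τ=−ln(0.8916)/2.349=0.049 → t=1.275; u2·a0=0.3275·2.349=0.769 ≤ a1=1.197 → R1 fires; M=9 D=10 Y=7 P=0 G=2
Draw 9: a1=0.798, a2=0.000, a3=0.000, a4=1.152, a5=0.000, a0=1.950; τ=−ln(0.0545)/1.950=1.492 → t=2.767; u2·a0=0.9256·1.950=1.805; a1+…+a3=0.798 < 1.805 ≤ a1+…+a4=1.950 → R4 fires; M=10 D=10 Y=7 P=0 G=2
Draw 10: a1=0.798, a2=0.000, a3=0.000, a4=1.280, a5=0.000, a0=2.078; τ=−ln(0.5526)/2.078=0.285 → t=3.053; u2·a0=0.6579·2.078=1.367; a1+…+a3=0.798 < 1.367 ≤ a1+…+a4=2.078 → R4 fires; M=11 D=10 Y=7 P=0 G=2
Draw 11: a1=0.798, a2=0.000, a3=0.000, a4=1.408, a5=0.000, a0=2.206; τ=−ln(0.4762)/2.206=0.336 → t=3.389; u2·a0=0.3979·2.206=0.878; a1+…+a3=0.798 < 0.878 ≤ a1+…+a4=2.206 → R4 fires; M=12 D=10 Y=7 P=0 G=2
Draw 12: a1=0.798, a2=0.000, a3=0.000, a4=1.536, a5=0.000, a0=2.334; τ=−ln(0.3843)/2.334=0.410 → t=3.799; u2·a0=0.7902·2.334=1.844; a1+…+a3=0.798 < 1.844 ≤ a1+…+a4=2.334 → R4 fires; M=13 D=10 Y=7 P=0 G=2
Draw 13: a1=0.798, a2=0.000, a3=0.000, a4=1.664, a5=0.000, a0=2.462; τ=−ln(0.2527)/2.462=0.559 → t=4.358; u2·a0=0.6846·2.462=1.685; a1+…+a3=0.798 < 1.685 ≤ a1+…+a4=2.462 → R4 fires; M=14 D=10 Y=7 P=0 G=2
Draw 14: a1=0.798, a2=0.000, a3=0.000, a4=1.792, a5=0.000, a0=2.590; τ=−ln(0.5478)/2.590=0.232 → t=4.590; u2·a0=0.1078·2.590=0.279 ≤ a1=0.798 → R1 fires; M=14 D=12 Y=7 P=0 G=1
Draw 15: a1=0.399, a2=0.000, a3=0.000, a4=1.792, a5=0.000, a0=2.191; τ=−ln(0.3802)/2.191=0.441 → t=5.031 > T=5.01: stop.
At T=5.01: M=14 D=12 Y=7 P=0 G=1; the largest is M.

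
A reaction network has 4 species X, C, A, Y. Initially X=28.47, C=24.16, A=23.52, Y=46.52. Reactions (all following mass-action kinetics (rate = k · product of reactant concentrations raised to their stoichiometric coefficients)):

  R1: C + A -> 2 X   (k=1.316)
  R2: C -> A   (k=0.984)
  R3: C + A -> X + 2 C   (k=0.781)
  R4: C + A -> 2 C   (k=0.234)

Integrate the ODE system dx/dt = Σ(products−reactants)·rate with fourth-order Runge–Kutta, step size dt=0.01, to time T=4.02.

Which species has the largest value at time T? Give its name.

Dominant species at T: X

RK4 with dt=0.01: 402 steps to T=4.02. Trajectory (selected grid times):
t=0.00: X=28.47 C=24.16 A=23.52 Y=46.52
t=0.45: X=73.15 C=12.81 A=0.42 Y=46.52
t=0.89: X=79.57 C=7.85 A=0.42 Y=46.52
t=1.34: X=83.57 C=4.76 A=0.42 Y=46.52
t=1.79: X=86.00 C=2.89 A=0.42 Y=46.52
t=2.23: X=87.45 C=1.77 A=0.42 Y=46.52
t=2.68: X=88.36 C=1.07 A=0.42 Y=46.52
t=3.13: X=88.91 C=0.65 A=0.42 Y=46.52
t=3.57: X=89.23 C=0.40 A=0.42 Y=46.52
t=4.02: X=89.44 C=0.24 A=0.42 Y=46.52
At T=4.02: X=89.44 C=0.24 A=0.42 Y=46.52; the largest is X.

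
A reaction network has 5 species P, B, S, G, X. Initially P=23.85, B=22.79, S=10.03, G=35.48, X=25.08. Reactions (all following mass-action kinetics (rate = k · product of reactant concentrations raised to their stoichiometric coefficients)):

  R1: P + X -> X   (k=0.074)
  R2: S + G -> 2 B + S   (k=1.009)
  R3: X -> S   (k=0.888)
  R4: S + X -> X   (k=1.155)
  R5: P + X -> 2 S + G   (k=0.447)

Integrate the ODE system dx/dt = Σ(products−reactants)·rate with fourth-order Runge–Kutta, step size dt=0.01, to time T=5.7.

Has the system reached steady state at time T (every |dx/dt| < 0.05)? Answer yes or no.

Steady state at T: yes

RK4 with dt=0.01: 570 steps to T=5.7. Trajectory (selected grid times):
t=0.00: P=23.85 B=22.79 S=10.03 G=35.48 X=25.08
t=0.63: P=2.29 B=127.22 S=3.87 G=1.76 X=2.59
t=1.27: P=1.36 B=131.30 S=2.64 G=0.52 X=0.90
t=1.90: P=1.12 B=132.35 S=2.32 G=0.20 X=0.37
t=2.53: P=1.03 B=132.73 S=2.20 G=0.08 X=0.15
t=3.17: P=1.00 B=132.89 S=2.16 G=0.04 X=0.07
t=3.80: P=0.98 B=132.96 S=2.14 G=0.02 X=0.03
t=4.43: P=0.98 B=132.98 S=2.13 G=0.01 X=0.01
t=5.07: P=0.98 B=133.00 S=2.12 G=0.00 X=0.01
t=5.70: P=0.97 B=133.00 S=2.12 G=0.00 X=0.00
Rates at T: R1=0.0002, R2=0.0026, R3=0.0020, R4=0.0056, R5=0.0010
dx/dt at T (Σ net stoichiometry × rate): P=-0.0012, B=+0.0052, S=-0.0016, G=-0.0016, X=-0.0030
Largest |dx/dt| is |+0.0052| (B) < 0.05 → steady.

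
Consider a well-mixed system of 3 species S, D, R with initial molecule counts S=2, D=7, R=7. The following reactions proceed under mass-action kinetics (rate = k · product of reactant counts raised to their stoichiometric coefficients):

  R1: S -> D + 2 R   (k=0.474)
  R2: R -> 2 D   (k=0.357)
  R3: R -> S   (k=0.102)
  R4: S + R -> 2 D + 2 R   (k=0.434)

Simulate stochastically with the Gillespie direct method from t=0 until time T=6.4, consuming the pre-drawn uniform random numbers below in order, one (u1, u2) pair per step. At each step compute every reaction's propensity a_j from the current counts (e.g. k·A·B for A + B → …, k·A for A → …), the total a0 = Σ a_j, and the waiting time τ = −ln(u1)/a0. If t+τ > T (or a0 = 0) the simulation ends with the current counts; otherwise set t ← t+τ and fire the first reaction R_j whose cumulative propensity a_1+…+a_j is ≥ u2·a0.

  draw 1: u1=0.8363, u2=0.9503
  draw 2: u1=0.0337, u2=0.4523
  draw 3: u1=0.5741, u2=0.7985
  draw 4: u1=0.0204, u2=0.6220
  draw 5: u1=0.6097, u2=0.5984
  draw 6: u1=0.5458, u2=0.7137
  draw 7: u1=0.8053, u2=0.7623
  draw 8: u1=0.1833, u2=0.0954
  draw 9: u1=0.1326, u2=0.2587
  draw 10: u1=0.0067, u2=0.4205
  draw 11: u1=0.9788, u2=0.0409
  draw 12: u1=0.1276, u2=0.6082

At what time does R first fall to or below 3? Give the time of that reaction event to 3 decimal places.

Threshold first reached at t = 5.603

t=0.000: S=2 D=7 R=7
Draw 1: a1=0.948, a2=2.499, a3=0.714, a4=6.076, a0=10.237; τ=−ln(0.8363)/10.237=0.017 → t=0.017; u2·a0=0.9503·10.237=9.728; a1+…+a3=4.161 < 9.728 ≤ a1+…+a4=10.237 → R4 fires; S=1 D=9 R=8
Draw 2: a1=0.474, a2=2.856, a3=0.816, a4=3.472, a0=7.618; τ=−ln(0.0337)/7.618=0.445 → t=0.462; u2·a0=0.4523·7.618=3.446; a1+a2=3.330 < 3.446 ≤ a1+…+a3=4.146 → R3 fires; S=2 D=9 R=7
Draw 3: a1=0.948, a2=2.499, a3=0.714, a4=6.076, a0=10.237; τ=−ln(0.5741)/10.237=0.054 → t=0.517; u2·a0=0.7985·10.237=8.174; a1+…+a3=4.161 < 8.174 ≤ a1+…+a4=10.237 → R4 fires; S=1 D=11 R=8
Draw 4: a1=0.474, a2=2.856, a3=0.816, a4=3.472, a0=7.618; τ=−ln(0.0204)/7.618=0.511 → t=1.028; u2·a0=0.6220·7.618=4.738; a1+…+a3=4.146 < 4.738 ≤ a1+…+a4=7.618 → R4 fires; S=0 D=13 R=9
Draw 5: a1=0.000, a2=3.213, a3=0.918, a4=0.000, a0=4.131; τ=−ln(0.6097)/4.131=0.120 → t=1.147; u2·a0=0.5984·4.131=2.472; a1=0.000 < 2.472 ≤ a1+a2=3.213 → R2 fires; S=0 D=15 R=8
Draw 6: a1=0.000, a2=2.856, a3=0.816, a4=0.000, a0=3.672; τ=−ln(0.5458)/3.672=0.165 → t=1.312; u2·a0=0.7137·3.672=2.621; a1=0.000 < 2.621 ≤ a1+a2=2.856 → R2 fires; S=0 D=17 R=7
Draw 7: a1=0.000, a2=2.499, a3=0.714, a4=0.000, a0=3.213; τ=−ln(0.8053)/3.213=0.067 → t=1.380; u2·a0=0.7623·3.213=2.449; a1=0.000 < 2.449 ≤ a1+a2=2.499 → R2 fires; S=0 D=19 R=6
Draw 8: a1=0.000, a2=2.142, a3=0.612, a4=0.000, a0=2.754; τ=−ln(0.1833)/2.754=0.616 → t=1.996; u2·a0=0.0954·2.754=0.263; a1=0.000 < 0.263 ≤ a1+a2=2.142 → R2 fires; S=0 D=21 R=5
Draw 9: a1=0.000, a2=1.785, a3=0.510, a4=0.000, a0=2.295; τ=−ln(0.1326)/2.295=0.880 → t=2.876; u2·a0=0.2587·2.295=0.594; a1=0.000 < 0.594 ≤ a1+a2=1.785 → R2 fires; S=0 D=23 R=4
Draw 10: a1=0.000, a2=1.428, a3=0.408, a4=0.000, a0=1.836; τ=−ln(0.0067)/1.836=2.726 → t=5.603; u2·a0=0.4205·1.836=0.772; a1=0.000 < 0.772 ≤ a1+a2=1.428 → R2 fires; S=0 D=25 R=3
Draw 11: a1=0.000, a2=1.071, a3=0.306, a4=0.000, a0=1.377; τ=−ln(0.9788)/1.377=0.016 → t=5.618; u2·a0=0.0409·1.377=0.056; a1=0.000 < 0.056 ≤ a1+a2=1.071 → R2 fires; S=0 D=27 R=2
Draw 12: a1=0.000, a2=0.714, a3=0.204, a4=0.000, a0=0.918; τ=−ln(0.1276)/0.918=2.243 → t=7.861 > T=6.4: stop.
R first becomes ≤ 3 when it reaches 3 at the event at t=5.603.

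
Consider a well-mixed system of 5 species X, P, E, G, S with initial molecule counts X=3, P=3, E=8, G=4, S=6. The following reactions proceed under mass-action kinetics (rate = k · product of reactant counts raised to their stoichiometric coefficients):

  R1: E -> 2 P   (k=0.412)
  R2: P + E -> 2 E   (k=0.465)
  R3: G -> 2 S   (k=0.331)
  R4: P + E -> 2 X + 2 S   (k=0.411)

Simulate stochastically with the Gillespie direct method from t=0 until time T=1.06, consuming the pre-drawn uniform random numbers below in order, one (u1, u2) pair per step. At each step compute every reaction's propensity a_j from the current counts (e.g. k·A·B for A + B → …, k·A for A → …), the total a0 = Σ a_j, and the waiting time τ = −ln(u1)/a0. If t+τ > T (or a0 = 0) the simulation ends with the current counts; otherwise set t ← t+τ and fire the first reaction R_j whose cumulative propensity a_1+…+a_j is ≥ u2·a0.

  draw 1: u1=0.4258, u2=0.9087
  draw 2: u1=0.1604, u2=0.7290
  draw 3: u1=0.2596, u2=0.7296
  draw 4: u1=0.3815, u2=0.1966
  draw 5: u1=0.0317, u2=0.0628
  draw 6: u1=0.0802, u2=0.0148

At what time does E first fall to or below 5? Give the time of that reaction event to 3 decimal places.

Threshold first reached at t = 0.293

t=0.000: X=3 P=3 E=8 G=4 S=6
Draw 1: a1=3.296, a2=11.160, a3=1.324, a4=9.864, a0=25.644; τ=−ln(0.4258)/25.644=0.033 → t=0.033; u2·a0=0.9087·25.644=23.303; a1+…+a3=15.780 < 23.303 ≤ a1+…+a4=25.644 → R4 fires; X=5 P=2 E=7 G=4 S=8
Draw 2: a1=2.884, a2=6.510, a3=1.324, a4=5.754, a0=16.472; τ=−ln(0.1604)/16.472=0.111 → t=0.144; u2·a0=0.7290·16.472=12.008; a1+…+a3=10.718 < 12.008 ≤ a1+…+a4=16.472 → R4 fires; X=7 P=1 E=6 G=4 S=10
Draw 3: a1=2.472, a2=2.790, a3=1.324, a4=2.466, a0=9.052; τ=−ln(0.2596)/9.052=0.149 → t=0.293; u2·a0=0.7296·9.052=6.604; a1+…+a3=6.586 < 6.604 ≤ a1+…+a4=9.052 → R4 fires; X=9 P=0 E=5 G=4 S=12
Draw 4: a1=2.060, a2=0.000, a3=1.324, a4=0.000, a0=3.384; τ=−ln(0.3815)/3.384=0.285 → t=0.578; u2·a0=0.1966·3.384=0.665 ≤ a1=2.060 → R1 fires; X=9 P=2 E=4 G=4 S=12
Draw 5: a1=1.648, a2=3.720, a3=1.324, a4=3.288, a0=9.980; τ=−ln(0.0317)/9.980=0.346 → t=0.924; u2·a0=0.0628·9.980=0.627 ≤ a1=1.648 → R1 fires; X=9 P=4 E=3 G=4 S=12
Draw 6: a1=1.236, a2=5.580, a3=1.324, a4=4.932, a0=13.072; τ=−ln(0.0802)/13.072=0.193 → t=1.117 > T=1.06: stop.
E first becomes ≤ 5 when it reaches 5 at the event at t=0.293.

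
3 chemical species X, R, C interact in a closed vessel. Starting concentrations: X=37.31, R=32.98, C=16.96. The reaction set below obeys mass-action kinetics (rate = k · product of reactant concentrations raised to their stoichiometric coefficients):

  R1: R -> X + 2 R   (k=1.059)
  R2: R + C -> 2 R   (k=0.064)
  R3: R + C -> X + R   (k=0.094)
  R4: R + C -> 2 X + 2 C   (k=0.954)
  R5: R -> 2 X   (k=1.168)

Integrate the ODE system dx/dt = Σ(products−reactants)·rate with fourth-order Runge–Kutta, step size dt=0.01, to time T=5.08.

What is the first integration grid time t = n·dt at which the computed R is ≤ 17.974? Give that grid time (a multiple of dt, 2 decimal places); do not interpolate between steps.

RK4 with dt=0.01: 508 steps to T=5.08. Trajectory (selected grid times):
t=0.00: X=37.31 R=32.98 C=16.96
t=0.02: X=62.87 R=22.39 C=26.37
t=0.03: X=74.88 R=17.33 C=30.88
t=0.56: X=115.47 R=0.00 C=46.33
t=1.13: X=115.47 R=0.00 C=46.33
t=1.69: X=115.47 R=0.00 C=46.33
t=2.26: X=115.47 R=0.00 C=46.33
t=2.82: X=115.47 R=0.00 C=46.33
t=3.39: X=115.47 R=0.00 C=46.33
t=3.95: X=115.47 R=0.00 C=46.33
t=4.52: X=115.47 R=0.00 C=46.33
t=5.08: X=115.47 R=0.00 C=46.33
R(0.02)=22.395 > 17.974 but R(0.03)=17.333 ≤ 17.974, so the first grid time is t=0.03.

Threshold first reached at t = 0.03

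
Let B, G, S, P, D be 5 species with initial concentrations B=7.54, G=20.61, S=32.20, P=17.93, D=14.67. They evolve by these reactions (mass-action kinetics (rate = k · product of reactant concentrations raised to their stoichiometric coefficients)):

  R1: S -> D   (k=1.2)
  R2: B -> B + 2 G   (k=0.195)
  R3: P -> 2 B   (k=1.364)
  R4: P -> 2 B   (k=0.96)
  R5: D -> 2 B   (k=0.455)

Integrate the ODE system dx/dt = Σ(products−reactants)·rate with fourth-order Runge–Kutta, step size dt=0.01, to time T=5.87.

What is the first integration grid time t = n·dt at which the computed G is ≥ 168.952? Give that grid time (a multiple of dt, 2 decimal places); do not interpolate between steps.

RK4 with dt=0.01: 587 steps to T=5.87. Trajectory (selected grid times):
t=0.00: B=7.54 G=20.61 S=32.20 P=17.93 D=14.67
t=0.65: B=48.25 G=28.41 S=14.76 P=3.96 D=25.73
t=1.30: B=70.00 G=43.58 S=6.77 P=0.87 D=25.93
t=1.96: B=85.96 G=63.75 S=3.06 P=0.19 D=22.34
t=2.61: B=98.19 G=87.15 S=1.40 P=0.04 D=18.03
t=3.26: B=107.72 G=113.30 S=0.64 P=0.01 D=14.06
t=3.91: B=115.03 G=141.58 S=0.30 P=0.00 D=10.76
t=4.50: B=120.14 G=168.66 S=0.15 P=0.00 D=8.35
t=4.51: B=120.22 G=169.13 S=0.14 P=0.00 D=8.32
t=4.57: B=120.67 G=171.94 S=0.13 P=0.00 D=8.10
t=5.22: B=124.84 G=203.09 S=0.06 P=0.00 D=6.09
t=5.87: B=127.97 G=235.15 S=0.03 P=0.00 D=4.56
G(4.50)=168.657 < 168.952 but G(4.51)=169.126 ≥ 168.952, so the first grid time is t=4.51.

Threshold first reached at t = 4.51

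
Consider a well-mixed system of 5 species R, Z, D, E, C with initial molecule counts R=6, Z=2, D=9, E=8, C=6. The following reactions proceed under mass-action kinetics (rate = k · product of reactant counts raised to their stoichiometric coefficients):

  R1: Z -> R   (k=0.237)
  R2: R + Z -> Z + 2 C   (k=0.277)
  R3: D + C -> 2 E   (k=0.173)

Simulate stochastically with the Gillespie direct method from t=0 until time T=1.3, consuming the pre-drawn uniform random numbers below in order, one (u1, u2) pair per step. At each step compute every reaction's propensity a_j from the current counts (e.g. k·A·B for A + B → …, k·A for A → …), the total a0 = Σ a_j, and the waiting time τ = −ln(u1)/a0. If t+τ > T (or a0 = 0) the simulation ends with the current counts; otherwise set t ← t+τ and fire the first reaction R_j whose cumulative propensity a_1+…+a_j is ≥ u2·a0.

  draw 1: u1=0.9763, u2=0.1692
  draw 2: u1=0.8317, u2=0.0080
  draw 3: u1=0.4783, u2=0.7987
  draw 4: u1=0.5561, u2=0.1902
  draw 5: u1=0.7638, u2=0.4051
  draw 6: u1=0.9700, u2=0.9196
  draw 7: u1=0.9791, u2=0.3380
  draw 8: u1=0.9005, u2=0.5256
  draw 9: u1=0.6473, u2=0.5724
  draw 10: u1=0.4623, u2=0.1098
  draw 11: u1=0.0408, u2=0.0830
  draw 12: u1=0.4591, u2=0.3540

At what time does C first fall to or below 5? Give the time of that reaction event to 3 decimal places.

t=0.000: R=6 Z=2 D=9 E=8 C=6
Draw 1: a1=0.474, a2=3.324, a3=9.342, a0=13.140; τ=−ln(0.9763)/13.140=0.002 → t=0.002; u2·a0=0.1692·13.140=2.223; a1=0.474 < 2.223 ≤ a1+a2=3.798 → R2 fires; R=5 Z=2 D=9 E=8 C=8
Draw 2: a1=0.474, a2=2.770, a3=12.456, a0=15.700; τ=−ln(0.8317)/15.700=0.012 → t=0.014; u2·a0=0.0080·15.700=0.126 ≤ a1=0.474 → R1 fires; R=6 Z=1 D=9 E=8 C=8
Draw 3: a1=0.237, a2=1.662, a3=12.456, a0=14.355; τ=−ln(0.4783)/14.355=0.051 → t=0.065; u2·a0=0.7987·14.355=11.465; a1+a2=1.899 < 11.465 ≤ a1+…+a3=14.355 → R3 fires; R=6 Z=1 D=8 E=10 C=7
Draw 4: a1=0.237, a2=1.662, a3=9.688, a0=11.587; τ=−ln(0.5561)/11.587=0.051 → t=0.116; u2·a0=0.1902·11.587=2.204; a1+a2=1.899 < 2.204 ≤ a1+…+a3=11.587 → R3 fires; R=6 Z=1 D=7 E=12 C=6
Draw 5: a1=0.237, a2=1.662, a3=7.266, a0=9.165; τ=−ln(0.7638)/9.165=0.029 → t=0.145; u2·a0=0.4051·9.165=3.713; a1+a2=1.899 < 3.713 ≤ a1+…+a3=9.165 → R3 fires; R=6 Z=1 D=6 E=14 C=5
Draw 6: a1=0.237, a2=1.662, a3=5.190, a0=7.089; τ=−ln(0.9700)/7.089=0.004 → t=0.149; u2·a0=0.9196·7.089=6.519; a1+a2=1.899 < 6.519 ≤ a1+…+a3=7.089 → R3 fires; R=6 Z=1 D=5 E=16 C=4
Draw 7: a1=0.237, a2=1.662, a3=3.460, a0=5.359; τ=−ln(0.9791)/5.359=0.004 → t=0.153; u2·a0=0.3380·5.359=1.811; a1=0.237 < 1.811 ≤ a1+a2=1.899 → R2 fires; R=5 Z=1 D=5 E=16 C=6
Draw 8: a1=0.237, a2=1.385, a3=5.190, a0=6.812; τ=−ln(0.9005)/6.812=0.015 → t=0.169; u2·a0=0.5256·6.812=3.580; a1+a2=1.622 < 3.580 ≤ a1+…+a3=6.812 → R3 fires; R=5 Z=1 D=4 E=18 C=5
Draw 9: a1=0.237, a2=1.385, a3=3.460, a0=5.082; τ=−ln(0.6473)/5.082=0.086 → t=0.254; u2·a0=0.5724·5.082=2.909; a1+a2=1.622 < 2.909 ≤ a1+…+a3=5.082 → R3 fires; R=5 Z=1 D=3 E=20 C=4
Draw 10: a1=0.237, a2=1.385, a3=2.076, a0=3.698; τ=−ln(0.4623)/3.698=0.209 → t=0.463; u2·a0=0.1098·3.698=0.406; a1=0.237 < 0.406 ≤ a1+a2=1.622 → R2 fires; R=4 Z=1 D=3 E=20 C=6
Draw 11: a1=0.237, a2=1.108, a3=3.114, a0=4.459; τ=−ln(0.0408)/4.459=0.717 → t=1.180; u2·a0=0.0830·4.459=0.370; a1=0.237 < 0.370 ≤ a1+a2=1.345 → R2 fires; R=3 Z=1 D=3 E=20 C=8
Draw 12: a1=0.237, a2=0.831, a3=4.152, a0=5.220; τ=−ln(0.4591)/5.220=0.149 → t=1.329 > T=1.3: stop.
C first becomes ≤ 5 when it reaches 5 at the event at t=0.145.

Threshold first reached at t = 0.145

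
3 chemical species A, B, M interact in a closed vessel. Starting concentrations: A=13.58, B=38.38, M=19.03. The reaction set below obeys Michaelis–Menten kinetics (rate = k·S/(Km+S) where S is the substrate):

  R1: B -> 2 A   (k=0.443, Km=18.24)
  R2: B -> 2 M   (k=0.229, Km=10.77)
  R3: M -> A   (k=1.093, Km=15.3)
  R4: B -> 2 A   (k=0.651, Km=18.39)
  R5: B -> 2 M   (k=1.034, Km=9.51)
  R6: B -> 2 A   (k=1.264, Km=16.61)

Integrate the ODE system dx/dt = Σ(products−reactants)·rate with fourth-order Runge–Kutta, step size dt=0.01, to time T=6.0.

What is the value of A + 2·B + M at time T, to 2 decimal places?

Value at T = 109.37

Check how each reaction changes W = A + 2·B + M (weight of products minus weight of reactants):
R1: B -> 2 A: (1·2) − (2·1) = 2 − 2 = 0
R2: B -> 2 M: (1·2) − (2·1) = 2 − 2 = 0
R3: M -> A: (1·1) − (1·1) = 1 − 1 = 0
R4: B -> 2 A: (1·2) − (2·1) = 2 − 2 = 0
R5: B -> 2 M: (1·2) − (2·1) = 2 − 2 = 0
R6: B -> 2 A: (1·2) − (2·1) = 2 − 2 = 0
Every reaction leaves W unchanged, so W is conserved and no simulation is needed: W(T) = W(0) = 13.58 + 2·38.38 + 19.03 = 109.37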